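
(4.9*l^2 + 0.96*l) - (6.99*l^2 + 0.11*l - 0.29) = -2.09*l^2 + 0.85*l + 0.29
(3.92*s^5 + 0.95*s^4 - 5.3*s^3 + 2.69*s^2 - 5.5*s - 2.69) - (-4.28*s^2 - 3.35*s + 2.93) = 3.92*s^5 + 0.95*s^4 - 5.3*s^3 + 6.97*s^2 - 2.15*s - 5.62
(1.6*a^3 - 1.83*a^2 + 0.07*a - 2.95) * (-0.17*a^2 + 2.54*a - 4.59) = -0.272*a^5 + 4.3751*a^4 - 12.0041*a^3 + 9.079*a^2 - 7.8143*a + 13.5405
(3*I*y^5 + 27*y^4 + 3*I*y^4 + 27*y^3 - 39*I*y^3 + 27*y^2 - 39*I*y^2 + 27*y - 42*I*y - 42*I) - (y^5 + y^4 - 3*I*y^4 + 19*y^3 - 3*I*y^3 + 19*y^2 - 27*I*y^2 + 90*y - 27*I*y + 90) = -y^5 + 3*I*y^5 + 26*y^4 + 6*I*y^4 + 8*y^3 - 36*I*y^3 + 8*y^2 - 12*I*y^2 - 63*y - 15*I*y - 90 - 42*I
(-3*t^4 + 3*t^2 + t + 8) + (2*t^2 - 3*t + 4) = -3*t^4 + 5*t^2 - 2*t + 12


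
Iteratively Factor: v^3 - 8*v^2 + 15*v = (v - 5)*(v^2 - 3*v) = v*(v - 5)*(v - 3)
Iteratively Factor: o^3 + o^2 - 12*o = (o - 3)*(o^2 + 4*o) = (o - 3)*(o + 4)*(o)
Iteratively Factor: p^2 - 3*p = (p - 3)*(p)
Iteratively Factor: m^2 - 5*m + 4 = (m - 4)*(m - 1)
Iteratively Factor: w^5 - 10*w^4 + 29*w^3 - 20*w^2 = (w - 4)*(w^4 - 6*w^3 + 5*w^2) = w*(w - 4)*(w^3 - 6*w^2 + 5*w) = w*(w - 4)*(w - 1)*(w^2 - 5*w) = w*(w - 5)*(w - 4)*(w - 1)*(w)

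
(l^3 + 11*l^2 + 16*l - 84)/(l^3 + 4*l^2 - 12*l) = (l + 7)/l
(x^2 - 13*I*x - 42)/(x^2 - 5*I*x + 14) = (x - 6*I)/(x + 2*I)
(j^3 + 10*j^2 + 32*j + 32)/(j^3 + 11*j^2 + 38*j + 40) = (j + 4)/(j + 5)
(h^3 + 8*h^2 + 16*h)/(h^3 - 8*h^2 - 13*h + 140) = h*(h + 4)/(h^2 - 12*h + 35)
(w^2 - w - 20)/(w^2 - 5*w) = (w + 4)/w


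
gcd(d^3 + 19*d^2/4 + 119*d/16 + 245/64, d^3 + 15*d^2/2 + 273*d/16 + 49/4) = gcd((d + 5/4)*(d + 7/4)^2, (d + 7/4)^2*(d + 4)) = d^2 + 7*d/2 + 49/16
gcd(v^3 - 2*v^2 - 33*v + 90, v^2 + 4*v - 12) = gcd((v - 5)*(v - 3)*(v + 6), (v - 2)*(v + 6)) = v + 6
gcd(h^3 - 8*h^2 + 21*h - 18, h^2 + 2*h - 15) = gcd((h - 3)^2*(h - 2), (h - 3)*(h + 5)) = h - 3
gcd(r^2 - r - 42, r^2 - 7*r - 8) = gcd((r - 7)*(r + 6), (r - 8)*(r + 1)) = 1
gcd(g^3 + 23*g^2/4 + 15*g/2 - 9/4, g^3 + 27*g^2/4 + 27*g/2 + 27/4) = g^2 + 6*g + 9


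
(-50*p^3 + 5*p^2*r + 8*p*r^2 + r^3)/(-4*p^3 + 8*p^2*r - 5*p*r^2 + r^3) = (25*p^2 + 10*p*r + r^2)/(2*p^2 - 3*p*r + r^2)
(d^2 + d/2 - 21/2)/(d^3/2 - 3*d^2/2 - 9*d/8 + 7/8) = 4*(2*d^2 + d - 21)/(4*d^3 - 12*d^2 - 9*d + 7)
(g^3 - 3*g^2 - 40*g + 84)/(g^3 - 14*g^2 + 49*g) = (g^2 + 4*g - 12)/(g*(g - 7))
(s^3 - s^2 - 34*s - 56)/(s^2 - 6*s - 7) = (s^2 + 6*s + 8)/(s + 1)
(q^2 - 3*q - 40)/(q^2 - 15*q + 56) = (q + 5)/(q - 7)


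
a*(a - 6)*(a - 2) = a^3 - 8*a^2 + 12*a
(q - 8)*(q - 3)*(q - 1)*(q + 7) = q^4 - 5*q^3 - 49*q^2 + 221*q - 168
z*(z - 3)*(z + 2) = z^3 - z^2 - 6*z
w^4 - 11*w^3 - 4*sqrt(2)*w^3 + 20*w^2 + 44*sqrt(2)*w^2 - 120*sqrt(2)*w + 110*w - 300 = (w - 6)*(w - 5)*(w - 5*sqrt(2))*(w + sqrt(2))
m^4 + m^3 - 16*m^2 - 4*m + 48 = (m - 3)*(m - 2)*(m + 2)*(m + 4)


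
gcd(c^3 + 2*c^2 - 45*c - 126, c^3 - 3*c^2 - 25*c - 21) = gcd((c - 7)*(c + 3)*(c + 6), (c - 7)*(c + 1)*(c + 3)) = c^2 - 4*c - 21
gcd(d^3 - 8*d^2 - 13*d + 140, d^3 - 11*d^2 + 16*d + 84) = d - 7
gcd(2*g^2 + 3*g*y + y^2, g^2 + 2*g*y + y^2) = g + y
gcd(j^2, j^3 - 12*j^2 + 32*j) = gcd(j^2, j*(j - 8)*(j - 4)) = j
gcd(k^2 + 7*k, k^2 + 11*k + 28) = k + 7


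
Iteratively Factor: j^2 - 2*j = (j - 2)*(j)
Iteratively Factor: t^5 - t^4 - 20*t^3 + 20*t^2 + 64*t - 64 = (t + 4)*(t^4 - 5*t^3 + 20*t - 16) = (t - 2)*(t + 4)*(t^3 - 3*t^2 - 6*t + 8) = (t - 2)*(t - 1)*(t + 4)*(t^2 - 2*t - 8) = (t - 2)*(t - 1)*(t + 2)*(t + 4)*(t - 4)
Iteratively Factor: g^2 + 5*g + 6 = (g + 2)*(g + 3)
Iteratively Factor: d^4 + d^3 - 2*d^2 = (d)*(d^3 + d^2 - 2*d) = d*(d + 2)*(d^2 - d) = d*(d - 1)*(d + 2)*(d)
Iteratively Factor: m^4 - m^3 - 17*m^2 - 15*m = (m)*(m^3 - m^2 - 17*m - 15) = m*(m + 1)*(m^2 - 2*m - 15) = m*(m + 1)*(m + 3)*(m - 5)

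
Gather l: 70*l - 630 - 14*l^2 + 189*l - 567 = -14*l^2 + 259*l - 1197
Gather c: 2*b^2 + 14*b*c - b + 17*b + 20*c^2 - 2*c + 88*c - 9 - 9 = 2*b^2 + 16*b + 20*c^2 + c*(14*b + 86) - 18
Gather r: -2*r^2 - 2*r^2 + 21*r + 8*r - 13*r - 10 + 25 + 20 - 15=-4*r^2 + 16*r + 20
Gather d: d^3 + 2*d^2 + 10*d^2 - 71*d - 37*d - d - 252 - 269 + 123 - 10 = d^3 + 12*d^2 - 109*d - 408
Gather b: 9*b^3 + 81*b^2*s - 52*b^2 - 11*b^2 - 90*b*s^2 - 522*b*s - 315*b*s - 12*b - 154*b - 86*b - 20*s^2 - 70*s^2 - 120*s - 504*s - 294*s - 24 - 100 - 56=9*b^3 + b^2*(81*s - 63) + b*(-90*s^2 - 837*s - 252) - 90*s^2 - 918*s - 180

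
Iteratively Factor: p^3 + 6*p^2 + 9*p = (p + 3)*(p^2 + 3*p) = (p + 3)^2*(p)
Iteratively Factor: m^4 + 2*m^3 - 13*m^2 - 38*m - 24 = (m + 3)*(m^3 - m^2 - 10*m - 8) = (m + 2)*(m + 3)*(m^2 - 3*m - 4) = (m - 4)*(m + 2)*(m + 3)*(m + 1)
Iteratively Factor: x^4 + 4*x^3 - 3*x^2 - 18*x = (x)*(x^3 + 4*x^2 - 3*x - 18) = x*(x + 3)*(x^2 + x - 6) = x*(x + 3)^2*(x - 2)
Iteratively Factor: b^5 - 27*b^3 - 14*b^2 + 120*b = (b - 5)*(b^4 + 5*b^3 - 2*b^2 - 24*b) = (b - 5)*(b + 4)*(b^3 + b^2 - 6*b) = (b - 5)*(b - 2)*(b + 4)*(b^2 + 3*b) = b*(b - 5)*(b - 2)*(b + 4)*(b + 3)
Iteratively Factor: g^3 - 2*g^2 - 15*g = (g)*(g^2 - 2*g - 15) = g*(g - 5)*(g + 3)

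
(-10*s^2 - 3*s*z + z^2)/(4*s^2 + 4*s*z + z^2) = (-5*s + z)/(2*s + z)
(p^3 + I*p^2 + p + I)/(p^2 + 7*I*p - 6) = (p^2 + 1)/(p + 6*I)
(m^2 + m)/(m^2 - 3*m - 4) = m/(m - 4)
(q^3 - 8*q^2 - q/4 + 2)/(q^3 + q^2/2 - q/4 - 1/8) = 2*(q - 8)/(2*q + 1)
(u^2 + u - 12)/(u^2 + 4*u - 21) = (u + 4)/(u + 7)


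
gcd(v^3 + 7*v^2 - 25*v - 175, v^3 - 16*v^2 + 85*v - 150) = v - 5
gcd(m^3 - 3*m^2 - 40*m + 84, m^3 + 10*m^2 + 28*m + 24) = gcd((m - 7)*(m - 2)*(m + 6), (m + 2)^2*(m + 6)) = m + 6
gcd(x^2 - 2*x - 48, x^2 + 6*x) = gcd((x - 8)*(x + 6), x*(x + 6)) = x + 6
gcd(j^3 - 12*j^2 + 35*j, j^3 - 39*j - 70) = j - 7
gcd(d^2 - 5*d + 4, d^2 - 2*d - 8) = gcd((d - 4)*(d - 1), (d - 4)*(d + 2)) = d - 4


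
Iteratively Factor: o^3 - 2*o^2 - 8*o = (o)*(o^2 - 2*o - 8) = o*(o + 2)*(o - 4)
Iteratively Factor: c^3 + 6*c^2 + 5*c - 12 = (c - 1)*(c^2 + 7*c + 12) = (c - 1)*(c + 4)*(c + 3)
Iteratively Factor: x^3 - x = (x + 1)*(x^2 - x) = x*(x + 1)*(x - 1)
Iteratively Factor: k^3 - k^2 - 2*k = (k - 2)*(k^2 + k) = k*(k - 2)*(k + 1)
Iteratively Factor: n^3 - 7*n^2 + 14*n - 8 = (n - 2)*(n^2 - 5*n + 4) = (n - 4)*(n - 2)*(n - 1)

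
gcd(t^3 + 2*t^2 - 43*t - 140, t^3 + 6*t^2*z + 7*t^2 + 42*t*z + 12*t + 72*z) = t + 4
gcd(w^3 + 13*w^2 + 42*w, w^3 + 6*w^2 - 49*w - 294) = w^2 + 13*w + 42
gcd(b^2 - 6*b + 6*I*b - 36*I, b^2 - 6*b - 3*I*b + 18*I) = b - 6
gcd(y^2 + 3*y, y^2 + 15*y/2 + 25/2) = 1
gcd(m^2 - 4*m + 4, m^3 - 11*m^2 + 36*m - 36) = m - 2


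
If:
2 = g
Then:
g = 2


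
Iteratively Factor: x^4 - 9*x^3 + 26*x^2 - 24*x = (x - 2)*(x^3 - 7*x^2 + 12*x) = (x - 4)*(x - 2)*(x^2 - 3*x) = (x - 4)*(x - 3)*(x - 2)*(x)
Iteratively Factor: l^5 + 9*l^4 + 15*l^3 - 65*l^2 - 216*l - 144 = (l + 1)*(l^4 + 8*l^3 + 7*l^2 - 72*l - 144) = (l + 1)*(l + 3)*(l^3 + 5*l^2 - 8*l - 48) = (l - 3)*(l + 1)*(l + 3)*(l^2 + 8*l + 16) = (l - 3)*(l + 1)*(l + 3)*(l + 4)*(l + 4)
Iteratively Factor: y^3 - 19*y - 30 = (y + 2)*(y^2 - 2*y - 15) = (y - 5)*(y + 2)*(y + 3)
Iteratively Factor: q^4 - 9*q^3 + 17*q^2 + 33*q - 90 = (q - 3)*(q^3 - 6*q^2 - q + 30) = (q - 3)*(q + 2)*(q^2 - 8*q + 15) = (q - 5)*(q - 3)*(q + 2)*(q - 3)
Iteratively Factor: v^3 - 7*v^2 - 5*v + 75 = (v + 3)*(v^2 - 10*v + 25) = (v - 5)*(v + 3)*(v - 5)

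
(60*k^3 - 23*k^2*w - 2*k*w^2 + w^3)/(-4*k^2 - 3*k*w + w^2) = (-15*k^2 + 2*k*w + w^2)/(k + w)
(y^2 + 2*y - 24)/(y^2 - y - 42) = (y - 4)/(y - 7)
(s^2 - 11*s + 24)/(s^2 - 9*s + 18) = (s - 8)/(s - 6)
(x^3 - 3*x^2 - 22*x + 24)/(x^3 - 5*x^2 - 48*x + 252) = (x^2 + 3*x - 4)/(x^2 + x - 42)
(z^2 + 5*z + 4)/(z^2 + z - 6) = (z^2 + 5*z + 4)/(z^2 + z - 6)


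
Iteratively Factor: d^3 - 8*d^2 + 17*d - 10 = (d - 2)*(d^2 - 6*d + 5) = (d - 2)*(d - 1)*(d - 5)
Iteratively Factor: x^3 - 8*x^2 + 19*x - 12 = (x - 1)*(x^2 - 7*x + 12) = (x - 3)*(x - 1)*(x - 4)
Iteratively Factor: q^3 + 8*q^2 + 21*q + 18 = (q + 3)*(q^2 + 5*q + 6) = (q + 3)^2*(q + 2)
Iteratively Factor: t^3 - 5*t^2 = (t)*(t^2 - 5*t) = t*(t - 5)*(t)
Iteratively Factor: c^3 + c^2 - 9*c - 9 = (c + 3)*(c^2 - 2*c - 3) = (c - 3)*(c + 3)*(c + 1)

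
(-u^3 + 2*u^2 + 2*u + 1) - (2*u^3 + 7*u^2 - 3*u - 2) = -3*u^3 - 5*u^2 + 5*u + 3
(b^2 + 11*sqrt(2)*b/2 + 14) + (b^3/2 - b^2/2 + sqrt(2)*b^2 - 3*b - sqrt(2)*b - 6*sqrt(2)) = b^3/2 + b^2/2 + sqrt(2)*b^2 - 3*b + 9*sqrt(2)*b/2 - 6*sqrt(2) + 14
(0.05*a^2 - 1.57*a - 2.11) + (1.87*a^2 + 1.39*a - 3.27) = 1.92*a^2 - 0.18*a - 5.38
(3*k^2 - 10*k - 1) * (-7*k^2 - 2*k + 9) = -21*k^4 + 64*k^3 + 54*k^2 - 88*k - 9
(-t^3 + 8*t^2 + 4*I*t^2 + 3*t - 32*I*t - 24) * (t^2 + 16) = -t^5 + 8*t^4 + 4*I*t^4 - 13*t^3 - 32*I*t^3 + 104*t^2 + 64*I*t^2 + 48*t - 512*I*t - 384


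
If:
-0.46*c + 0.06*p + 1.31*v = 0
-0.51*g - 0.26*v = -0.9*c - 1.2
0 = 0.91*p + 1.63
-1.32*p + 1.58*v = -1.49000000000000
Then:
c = -7.18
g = -9.08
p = -1.79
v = -2.44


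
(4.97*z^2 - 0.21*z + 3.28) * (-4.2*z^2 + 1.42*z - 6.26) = -20.874*z^4 + 7.9394*z^3 - 45.1864*z^2 + 5.9722*z - 20.5328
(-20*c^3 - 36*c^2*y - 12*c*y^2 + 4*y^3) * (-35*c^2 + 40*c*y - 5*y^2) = 700*c^5 + 460*c^4*y - 920*c^3*y^2 - 440*c^2*y^3 + 220*c*y^4 - 20*y^5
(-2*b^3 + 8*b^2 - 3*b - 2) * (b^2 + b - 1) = -2*b^5 + 6*b^4 + 7*b^3 - 13*b^2 + b + 2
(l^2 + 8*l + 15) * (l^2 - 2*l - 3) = l^4 + 6*l^3 - 4*l^2 - 54*l - 45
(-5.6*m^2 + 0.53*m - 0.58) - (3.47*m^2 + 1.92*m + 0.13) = -9.07*m^2 - 1.39*m - 0.71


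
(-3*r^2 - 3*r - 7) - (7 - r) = -3*r^2 - 2*r - 14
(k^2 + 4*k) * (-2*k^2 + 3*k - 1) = -2*k^4 - 5*k^3 + 11*k^2 - 4*k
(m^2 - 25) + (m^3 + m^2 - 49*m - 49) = m^3 + 2*m^2 - 49*m - 74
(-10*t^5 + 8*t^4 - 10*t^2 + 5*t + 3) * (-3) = 30*t^5 - 24*t^4 + 30*t^2 - 15*t - 9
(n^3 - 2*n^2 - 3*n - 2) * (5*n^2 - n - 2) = 5*n^5 - 11*n^4 - 15*n^3 - 3*n^2 + 8*n + 4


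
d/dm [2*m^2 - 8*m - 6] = 4*m - 8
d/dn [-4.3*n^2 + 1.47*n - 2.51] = 1.47 - 8.6*n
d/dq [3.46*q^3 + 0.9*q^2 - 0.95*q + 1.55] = 10.38*q^2 + 1.8*q - 0.95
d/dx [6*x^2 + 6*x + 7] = 12*x + 6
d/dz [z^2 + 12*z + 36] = 2*z + 12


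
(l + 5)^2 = l^2 + 10*l + 25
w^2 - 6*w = w*(w - 6)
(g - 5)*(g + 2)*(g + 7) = g^3 + 4*g^2 - 31*g - 70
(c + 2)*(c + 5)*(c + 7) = c^3 + 14*c^2 + 59*c + 70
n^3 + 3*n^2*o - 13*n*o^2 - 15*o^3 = (n - 3*o)*(n + o)*(n + 5*o)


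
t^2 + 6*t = t*(t + 6)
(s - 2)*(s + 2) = s^2 - 4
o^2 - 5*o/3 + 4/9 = (o - 4/3)*(o - 1/3)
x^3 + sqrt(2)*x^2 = x^2*(x + sqrt(2))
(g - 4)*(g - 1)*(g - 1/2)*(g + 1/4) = g^4 - 21*g^3/4 + 41*g^2/8 - 3*g/8 - 1/2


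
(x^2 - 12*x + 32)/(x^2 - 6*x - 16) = (x - 4)/(x + 2)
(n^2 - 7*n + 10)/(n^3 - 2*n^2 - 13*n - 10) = (n - 2)/(n^2 + 3*n + 2)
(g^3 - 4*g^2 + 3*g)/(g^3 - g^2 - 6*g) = (g - 1)/(g + 2)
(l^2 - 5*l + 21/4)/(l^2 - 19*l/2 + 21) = (l - 3/2)/(l - 6)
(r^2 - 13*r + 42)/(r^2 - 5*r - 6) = (r - 7)/(r + 1)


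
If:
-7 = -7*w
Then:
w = 1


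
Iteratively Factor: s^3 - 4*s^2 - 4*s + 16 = (s - 2)*(s^2 - 2*s - 8) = (s - 2)*(s + 2)*(s - 4)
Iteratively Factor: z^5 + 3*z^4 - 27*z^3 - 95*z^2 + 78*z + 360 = (z + 4)*(z^4 - z^3 - 23*z^2 - 3*z + 90) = (z - 2)*(z + 4)*(z^3 + z^2 - 21*z - 45) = (z - 2)*(z + 3)*(z + 4)*(z^2 - 2*z - 15) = (z - 2)*(z + 3)^2*(z + 4)*(z - 5)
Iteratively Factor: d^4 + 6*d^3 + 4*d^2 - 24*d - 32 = (d + 4)*(d^3 + 2*d^2 - 4*d - 8) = (d - 2)*(d + 4)*(d^2 + 4*d + 4) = (d - 2)*(d + 2)*(d + 4)*(d + 2)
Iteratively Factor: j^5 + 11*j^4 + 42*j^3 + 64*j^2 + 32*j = (j + 2)*(j^4 + 9*j^3 + 24*j^2 + 16*j) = (j + 2)*(j + 4)*(j^3 + 5*j^2 + 4*j) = j*(j + 2)*(j + 4)*(j^2 + 5*j + 4) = j*(j + 2)*(j + 4)^2*(j + 1)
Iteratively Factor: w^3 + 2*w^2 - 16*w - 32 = (w + 2)*(w^2 - 16) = (w - 4)*(w + 2)*(w + 4)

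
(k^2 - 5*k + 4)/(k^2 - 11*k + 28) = (k - 1)/(k - 7)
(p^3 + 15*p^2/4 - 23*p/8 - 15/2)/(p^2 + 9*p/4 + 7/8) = (8*p^3 + 30*p^2 - 23*p - 60)/(8*p^2 + 18*p + 7)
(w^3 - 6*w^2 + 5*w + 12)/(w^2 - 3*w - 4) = w - 3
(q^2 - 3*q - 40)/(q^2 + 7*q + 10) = (q - 8)/(q + 2)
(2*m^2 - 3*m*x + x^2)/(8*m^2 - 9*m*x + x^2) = (-2*m + x)/(-8*m + x)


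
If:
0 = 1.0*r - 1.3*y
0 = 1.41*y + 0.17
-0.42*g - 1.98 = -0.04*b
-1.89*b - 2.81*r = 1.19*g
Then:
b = 3.02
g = -4.43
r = -0.16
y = -0.12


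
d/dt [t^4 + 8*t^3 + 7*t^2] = 2*t*(2*t^2 + 12*t + 7)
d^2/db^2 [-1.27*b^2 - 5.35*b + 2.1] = -2.54000000000000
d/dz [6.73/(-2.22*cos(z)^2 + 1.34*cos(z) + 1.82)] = (9.0182 - 29.8812*cos(z))*sin(z)/(-2.22*cos(z)^2 + 1.34*cos(z) + 1.82)^2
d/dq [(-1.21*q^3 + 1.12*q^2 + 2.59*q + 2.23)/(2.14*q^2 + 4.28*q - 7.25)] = (-2.5894*q^4 - 10.3576*q^3 + 25.5685*q^2 - 25.7844*q - 28.3219)/(4.5796*q^4 + 18.3184*q^3 - 12.7116*q^2 - 62.06*q + 52.5625)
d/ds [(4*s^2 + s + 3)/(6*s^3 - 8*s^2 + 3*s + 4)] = (-24*s^4 - 12*s^3 - 34*s^2 + 80*s - 5)/(36*s^6 - 96*s^5 + 100*s^4 - 55*s^2 + 24*s + 16)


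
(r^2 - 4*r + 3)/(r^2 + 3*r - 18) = (r - 1)/(r + 6)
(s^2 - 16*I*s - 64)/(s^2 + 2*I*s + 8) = (s^2 - 16*I*s - 64)/(s^2 + 2*I*s + 8)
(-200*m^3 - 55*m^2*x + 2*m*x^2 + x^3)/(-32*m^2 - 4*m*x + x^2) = (25*m^2 + 10*m*x + x^2)/(4*m + x)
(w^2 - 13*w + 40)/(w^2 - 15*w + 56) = (w - 5)/(w - 7)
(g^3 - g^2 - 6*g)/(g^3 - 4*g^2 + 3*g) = (g + 2)/(g - 1)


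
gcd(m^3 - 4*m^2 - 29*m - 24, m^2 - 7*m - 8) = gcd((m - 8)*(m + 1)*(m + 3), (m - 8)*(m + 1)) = m^2 - 7*m - 8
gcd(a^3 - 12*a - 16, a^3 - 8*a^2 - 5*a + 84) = a - 4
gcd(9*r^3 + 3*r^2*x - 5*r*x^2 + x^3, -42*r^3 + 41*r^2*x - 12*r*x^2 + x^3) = -3*r + x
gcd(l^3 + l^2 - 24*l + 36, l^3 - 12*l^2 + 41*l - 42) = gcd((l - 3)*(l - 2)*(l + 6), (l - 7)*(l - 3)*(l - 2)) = l^2 - 5*l + 6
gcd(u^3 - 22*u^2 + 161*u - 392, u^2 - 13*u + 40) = u - 8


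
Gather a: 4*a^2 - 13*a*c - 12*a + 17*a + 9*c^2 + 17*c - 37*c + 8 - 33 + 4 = 4*a^2 + a*(5 - 13*c) + 9*c^2 - 20*c - 21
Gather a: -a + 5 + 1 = 6 - a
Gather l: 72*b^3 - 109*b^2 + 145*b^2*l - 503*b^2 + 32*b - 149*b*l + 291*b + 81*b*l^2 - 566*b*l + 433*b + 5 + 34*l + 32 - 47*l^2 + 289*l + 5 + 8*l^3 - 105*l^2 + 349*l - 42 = 72*b^3 - 612*b^2 + 756*b + 8*l^3 + l^2*(81*b - 152) + l*(145*b^2 - 715*b + 672)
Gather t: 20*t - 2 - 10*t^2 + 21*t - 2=-10*t^2 + 41*t - 4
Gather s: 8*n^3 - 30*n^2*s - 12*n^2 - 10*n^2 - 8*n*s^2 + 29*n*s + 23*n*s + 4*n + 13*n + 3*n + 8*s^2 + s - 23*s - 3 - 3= 8*n^3 - 22*n^2 + 20*n + s^2*(8 - 8*n) + s*(-30*n^2 + 52*n - 22) - 6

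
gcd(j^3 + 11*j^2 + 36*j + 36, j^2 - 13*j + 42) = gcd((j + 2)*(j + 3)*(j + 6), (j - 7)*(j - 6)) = 1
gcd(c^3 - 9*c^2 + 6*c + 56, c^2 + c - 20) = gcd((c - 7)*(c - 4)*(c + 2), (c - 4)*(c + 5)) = c - 4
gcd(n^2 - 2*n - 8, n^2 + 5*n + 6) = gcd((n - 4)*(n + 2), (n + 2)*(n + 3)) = n + 2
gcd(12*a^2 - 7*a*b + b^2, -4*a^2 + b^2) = 1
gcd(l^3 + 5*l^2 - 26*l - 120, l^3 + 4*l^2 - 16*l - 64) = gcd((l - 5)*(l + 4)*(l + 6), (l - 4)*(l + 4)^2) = l + 4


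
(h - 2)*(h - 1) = h^2 - 3*h + 2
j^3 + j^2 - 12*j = j*(j - 3)*(j + 4)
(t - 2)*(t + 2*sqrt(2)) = t^2 - 2*t + 2*sqrt(2)*t - 4*sqrt(2)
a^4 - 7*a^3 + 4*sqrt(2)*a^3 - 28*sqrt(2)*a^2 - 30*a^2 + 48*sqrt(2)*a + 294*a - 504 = (a - 4)*(a - 3)*(a - 3*sqrt(2))*(a + 7*sqrt(2))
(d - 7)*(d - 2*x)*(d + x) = d^3 - d^2*x - 7*d^2 - 2*d*x^2 + 7*d*x + 14*x^2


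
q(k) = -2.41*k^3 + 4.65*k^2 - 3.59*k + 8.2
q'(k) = -7.23*k^2 + 9.3*k - 3.59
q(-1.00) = 18.85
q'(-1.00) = -20.12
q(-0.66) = 13.29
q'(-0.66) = -12.88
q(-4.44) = 326.75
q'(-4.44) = -187.41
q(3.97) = -83.56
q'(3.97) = -80.62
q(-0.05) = 8.39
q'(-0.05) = -4.07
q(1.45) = 5.42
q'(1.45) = -5.31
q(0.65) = 7.17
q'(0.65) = -0.60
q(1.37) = 5.81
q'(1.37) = -4.42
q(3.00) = -25.79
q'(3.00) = -40.76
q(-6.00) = 717.70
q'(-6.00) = -319.67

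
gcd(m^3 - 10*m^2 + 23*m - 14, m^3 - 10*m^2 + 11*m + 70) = m - 7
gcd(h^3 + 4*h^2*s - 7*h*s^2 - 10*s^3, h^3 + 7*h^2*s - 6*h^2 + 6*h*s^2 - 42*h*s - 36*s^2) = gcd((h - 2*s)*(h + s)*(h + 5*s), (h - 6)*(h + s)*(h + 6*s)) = h + s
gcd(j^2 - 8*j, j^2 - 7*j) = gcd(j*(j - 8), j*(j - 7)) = j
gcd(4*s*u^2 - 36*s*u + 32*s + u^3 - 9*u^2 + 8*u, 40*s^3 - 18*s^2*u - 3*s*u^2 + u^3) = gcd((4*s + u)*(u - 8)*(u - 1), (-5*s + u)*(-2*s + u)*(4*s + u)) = 4*s + u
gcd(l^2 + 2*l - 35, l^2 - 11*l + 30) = l - 5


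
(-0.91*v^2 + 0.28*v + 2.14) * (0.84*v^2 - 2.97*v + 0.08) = -0.7644*v^4 + 2.9379*v^3 + 0.8932*v^2 - 6.3334*v + 0.1712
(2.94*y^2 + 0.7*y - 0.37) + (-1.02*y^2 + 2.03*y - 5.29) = 1.92*y^2 + 2.73*y - 5.66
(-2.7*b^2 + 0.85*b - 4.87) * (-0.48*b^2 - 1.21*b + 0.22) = 1.296*b^4 + 2.859*b^3 + 0.7151*b^2 + 6.0797*b - 1.0714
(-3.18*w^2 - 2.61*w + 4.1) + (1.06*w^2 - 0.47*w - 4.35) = -2.12*w^2 - 3.08*w - 0.25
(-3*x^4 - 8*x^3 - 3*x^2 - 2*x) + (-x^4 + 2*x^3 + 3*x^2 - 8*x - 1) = -4*x^4 - 6*x^3 - 10*x - 1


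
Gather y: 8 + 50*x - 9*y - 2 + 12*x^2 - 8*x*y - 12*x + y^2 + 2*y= 12*x^2 + 38*x + y^2 + y*(-8*x - 7) + 6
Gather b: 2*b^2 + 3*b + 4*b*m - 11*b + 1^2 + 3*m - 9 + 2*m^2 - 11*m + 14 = 2*b^2 + b*(4*m - 8) + 2*m^2 - 8*m + 6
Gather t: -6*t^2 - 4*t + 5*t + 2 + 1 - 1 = -6*t^2 + t + 2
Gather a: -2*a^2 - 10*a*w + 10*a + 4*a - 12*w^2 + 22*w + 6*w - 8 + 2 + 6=-2*a^2 + a*(14 - 10*w) - 12*w^2 + 28*w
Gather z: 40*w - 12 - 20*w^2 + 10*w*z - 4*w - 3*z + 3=-20*w^2 + 36*w + z*(10*w - 3) - 9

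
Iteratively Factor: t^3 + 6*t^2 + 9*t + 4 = (t + 1)*(t^2 + 5*t + 4) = (t + 1)*(t + 4)*(t + 1)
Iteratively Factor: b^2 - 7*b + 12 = (b - 3)*(b - 4)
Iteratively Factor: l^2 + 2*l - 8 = (l + 4)*(l - 2)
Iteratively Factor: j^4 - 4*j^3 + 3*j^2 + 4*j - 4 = (j + 1)*(j^3 - 5*j^2 + 8*j - 4) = (j - 2)*(j + 1)*(j^2 - 3*j + 2) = (j - 2)^2*(j + 1)*(j - 1)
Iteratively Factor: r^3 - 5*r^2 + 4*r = (r - 4)*(r^2 - r) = (r - 4)*(r - 1)*(r)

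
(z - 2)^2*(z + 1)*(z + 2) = z^4 - z^3 - 6*z^2 + 4*z + 8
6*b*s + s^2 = s*(6*b + s)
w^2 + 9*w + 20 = (w + 4)*(w + 5)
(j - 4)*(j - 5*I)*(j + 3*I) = j^3 - 4*j^2 - 2*I*j^2 + 15*j + 8*I*j - 60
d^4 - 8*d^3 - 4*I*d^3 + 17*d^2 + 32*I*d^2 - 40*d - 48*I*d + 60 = (d - 6)*(d - 2)*(d - 5*I)*(d + I)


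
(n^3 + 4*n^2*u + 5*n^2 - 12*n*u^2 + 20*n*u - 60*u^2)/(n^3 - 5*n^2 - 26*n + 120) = (n^2 + 4*n*u - 12*u^2)/(n^2 - 10*n + 24)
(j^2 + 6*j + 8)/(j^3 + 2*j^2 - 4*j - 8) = (j + 4)/(j^2 - 4)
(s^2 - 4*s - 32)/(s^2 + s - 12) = (s - 8)/(s - 3)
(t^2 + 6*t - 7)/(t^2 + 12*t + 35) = (t - 1)/(t + 5)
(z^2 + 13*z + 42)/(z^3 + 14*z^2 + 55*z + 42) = 1/(z + 1)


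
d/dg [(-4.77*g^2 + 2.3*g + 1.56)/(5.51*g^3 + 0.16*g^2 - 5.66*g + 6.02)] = (26.2827*g^4 - 25.346*g^3 + 0.843399999999995*g^2 - 57.93*g + 22.6756)/(30.3601*g^6 + 1.7632*g^5 - 62.3476*g^4 + 64.5292*g^3 + 33.962*g^2 - 68.1464*g + 36.2404)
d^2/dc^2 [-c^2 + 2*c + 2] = -2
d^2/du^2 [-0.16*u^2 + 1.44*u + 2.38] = -0.320000000000000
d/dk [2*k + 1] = 2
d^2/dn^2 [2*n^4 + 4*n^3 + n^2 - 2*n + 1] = 24*n^2 + 24*n + 2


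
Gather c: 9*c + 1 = 9*c + 1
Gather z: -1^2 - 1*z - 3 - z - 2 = -2*z - 6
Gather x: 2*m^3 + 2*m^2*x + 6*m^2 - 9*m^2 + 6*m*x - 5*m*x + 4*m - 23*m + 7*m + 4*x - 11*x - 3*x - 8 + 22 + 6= 2*m^3 - 3*m^2 - 12*m + x*(2*m^2 + m - 10) + 20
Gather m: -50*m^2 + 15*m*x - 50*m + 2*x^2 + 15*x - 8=-50*m^2 + m*(15*x - 50) + 2*x^2 + 15*x - 8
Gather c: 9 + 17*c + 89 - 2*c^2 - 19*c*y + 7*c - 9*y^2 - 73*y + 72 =-2*c^2 + c*(24 - 19*y) - 9*y^2 - 73*y + 170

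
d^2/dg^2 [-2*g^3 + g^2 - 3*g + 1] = 2 - 12*g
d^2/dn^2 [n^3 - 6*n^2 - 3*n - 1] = 6*n - 12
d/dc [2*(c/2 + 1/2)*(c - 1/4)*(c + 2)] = 3*c^2 + 11*c/2 + 5/4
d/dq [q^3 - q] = 3*q^2 - 1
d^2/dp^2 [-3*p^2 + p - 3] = -6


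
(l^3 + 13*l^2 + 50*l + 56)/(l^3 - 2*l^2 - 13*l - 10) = (l^2 + 11*l + 28)/(l^2 - 4*l - 5)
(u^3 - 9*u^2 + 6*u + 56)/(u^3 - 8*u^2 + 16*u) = (u^2 - 5*u - 14)/(u*(u - 4))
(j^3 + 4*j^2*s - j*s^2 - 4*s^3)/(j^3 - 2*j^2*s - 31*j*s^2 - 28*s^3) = (-j + s)/(-j + 7*s)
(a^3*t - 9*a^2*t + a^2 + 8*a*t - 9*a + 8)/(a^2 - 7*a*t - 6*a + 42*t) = (a^3*t - 9*a^2*t + a^2 + 8*a*t - 9*a + 8)/(a^2 - 7*a*t - 6*a + 42*t)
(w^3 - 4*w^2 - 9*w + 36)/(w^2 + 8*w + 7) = (w^3 - 4*w^2 - 9*w + 36)/(w^2 + 8*w + 7)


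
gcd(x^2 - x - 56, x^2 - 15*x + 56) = x - 8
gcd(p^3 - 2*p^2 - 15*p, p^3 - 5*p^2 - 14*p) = p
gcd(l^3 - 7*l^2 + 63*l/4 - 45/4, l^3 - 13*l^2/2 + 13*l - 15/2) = l^2 - 11*l/2 + 15/2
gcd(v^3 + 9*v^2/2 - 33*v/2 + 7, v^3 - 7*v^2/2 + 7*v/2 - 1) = v^2 - 5*v/2 + 1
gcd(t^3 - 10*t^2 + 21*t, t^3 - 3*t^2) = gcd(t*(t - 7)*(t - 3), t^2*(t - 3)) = t^2 - 3*t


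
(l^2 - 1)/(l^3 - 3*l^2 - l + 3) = 1/(l - 3)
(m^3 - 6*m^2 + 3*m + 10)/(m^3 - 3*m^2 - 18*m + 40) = (m + 1)/(m + 4)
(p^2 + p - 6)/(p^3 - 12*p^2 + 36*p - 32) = (p + 3)/(p^2 - 10*p + 16)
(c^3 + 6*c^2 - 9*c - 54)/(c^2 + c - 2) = (c^3 + 6*c^2 - 9*c - 54)/(c^2 + c - 2)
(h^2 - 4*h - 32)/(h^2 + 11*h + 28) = (h - 8)/(h + 7)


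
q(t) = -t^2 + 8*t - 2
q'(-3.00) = 14.00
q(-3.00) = -35.00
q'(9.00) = -10.00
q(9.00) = -11.00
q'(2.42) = 3.16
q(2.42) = 11.50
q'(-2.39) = 12.78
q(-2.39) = -26.83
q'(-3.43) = 14.86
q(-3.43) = -41.20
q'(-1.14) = 10.28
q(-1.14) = -12.42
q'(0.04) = 7.92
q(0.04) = -1.68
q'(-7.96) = 23.92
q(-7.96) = -129.04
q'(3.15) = 1.70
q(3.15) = 13.28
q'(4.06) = -0.12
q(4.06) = 14.00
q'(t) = 8 - 2*t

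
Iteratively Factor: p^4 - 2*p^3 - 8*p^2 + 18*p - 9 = (p - 1)*(p^3 - p^2 - 9*p + 9) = (p - 1)*(p + 3)*(p^2 - 4*p + 3) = (p - 3)*(p - 1)*(p + 3)*(p - 1)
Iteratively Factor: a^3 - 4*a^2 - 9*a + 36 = (a - 3)*(a^2 - a - 12) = (a - 3)*(a + 3)*(a - 4)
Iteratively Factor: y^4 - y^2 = (y)*(y^3 - y) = y^2*(y^2 - 1) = y^2*(y + 1)*(y - 1)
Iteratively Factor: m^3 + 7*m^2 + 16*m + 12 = (m + 3)*(m^2 + 4*m + 4) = (m + 2)*(m + 3)*(m + 2)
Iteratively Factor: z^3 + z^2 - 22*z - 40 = (z + 4)*(z^2 - 3*z - 10) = (z + 2)*(z + 4)*(z - 5)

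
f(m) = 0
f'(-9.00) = 0.00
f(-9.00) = 0.00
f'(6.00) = 0.00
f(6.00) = 0.00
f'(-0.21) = 0.00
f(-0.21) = 0.00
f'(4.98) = 0.00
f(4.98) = 0.00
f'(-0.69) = 0.00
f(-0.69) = 0.00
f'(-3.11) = 0.00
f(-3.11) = 0.00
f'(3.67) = 0.00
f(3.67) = 0.00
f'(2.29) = 0.00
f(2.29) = 0.00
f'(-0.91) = 0.00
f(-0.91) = 0.00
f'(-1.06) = 0.00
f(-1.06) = 0.00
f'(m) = 0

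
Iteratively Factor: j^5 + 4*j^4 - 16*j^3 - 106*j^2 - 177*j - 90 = (j - 5)*(j^4 + 9*j^3 + 29*j^2 + 39*j + 18) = (j - 5)*(j + 3)*(j^3 + 6*j^2 + 11*j + 6) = (j - 5)*(j + 3)^2*(j^2 + 3*j + 2) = (j - 5)*(j + 1)*(j + 3)^2*(j + 2)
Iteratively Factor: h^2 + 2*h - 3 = (h + 3)*(h - 1)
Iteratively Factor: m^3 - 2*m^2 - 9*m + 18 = (m - 2)*(m^2 - 9) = (m - 2)*(m + 3)*(m - 3)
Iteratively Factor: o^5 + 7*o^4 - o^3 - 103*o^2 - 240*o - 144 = (o + 4)*(o^4 + 3*o^3 - 13*o^2 - 51*o - 36) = (o + 3)*(o + 4)*(o^3 - 13*o - 12) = (o + 3)^2*(o + 4)*(o^2 - 3*o - 4) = (o + 1)*(o + 3)^2*(o + 4)*(o - 4)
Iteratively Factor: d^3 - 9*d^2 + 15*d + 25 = (d + 1)*(d^2 - 10*d + 25) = (d - 5)*(d + 1)*(d - 5)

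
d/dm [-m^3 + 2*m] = 2 - 3*m^2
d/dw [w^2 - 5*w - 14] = 2*w - 5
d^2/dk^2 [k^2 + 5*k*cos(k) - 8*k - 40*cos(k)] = -5*k*cos(k) - 10*sin(k) + 40*cos(k) + 2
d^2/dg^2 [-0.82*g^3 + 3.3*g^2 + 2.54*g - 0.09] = 6.6 - 4.92*g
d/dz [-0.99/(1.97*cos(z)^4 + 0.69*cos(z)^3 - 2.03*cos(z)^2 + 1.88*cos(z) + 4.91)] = (-7.8012*cos(z)^3 - 2.0493*cos(z)^2 + 4.0194*cos(z) - 1.8612)*sin(z)/(1.97*cos(z)^4 + 0.69*cos(z)^3 - 2.03*cos(z)^2 + 1.88*cos(z) + 4.91)^2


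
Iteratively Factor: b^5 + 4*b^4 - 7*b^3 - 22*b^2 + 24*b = (b + 3)*(b^4 + b^3 - 10*b^2 + 8*b) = (b - 2)*(b + 3)*(b^3 + 3*b^2 - 4*b) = (b - 2)*(b - 1)*(b + 3)*(b^2 + 4*b) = b*(b - 2)*(b - 1)*(b + 3)*(b + 4)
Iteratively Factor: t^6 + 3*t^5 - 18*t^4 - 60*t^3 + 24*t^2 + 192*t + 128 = (t + 2)*(t^5 + t^4 - 20*t^3 - 20*t^2 + 64*t + 64) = (t + 2)*(t + 4)*(t^4 - 3*t^3 - 8*t^2 + 12*t + 16) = (t + 2)^2*(t + 4)*(t^3 - 5*t^2 + 2*t + 8) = (t - 2)*(t + 2)^2*(t + 4)*(t^2 - 3*t - 4) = (t - 4)*(t - 2)*(t + 2)^2*(t + 4)*(t + 1)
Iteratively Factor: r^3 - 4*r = (r + 2)*(r^2 - 2*r) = r*(r + 2)*(r - 2)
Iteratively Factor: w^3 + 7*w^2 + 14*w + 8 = (w + 1)*(w^2 + 6*w + 8) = (w + 1)*(w + 4)*(w + 2)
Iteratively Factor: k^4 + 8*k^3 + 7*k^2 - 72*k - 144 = (k + 4)*(k^3 + 4*k^2 - 9*k - 36) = (k + 3)*(k + 4)*(k^2 + k - 12) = (k + 3)*(k + 4)^2*(k - 3)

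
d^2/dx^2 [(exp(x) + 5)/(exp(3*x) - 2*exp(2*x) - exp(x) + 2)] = (4*exp(6*x) + 39*exp(5*x) - 102*exp(4*x) + 42*exp(3*x) - 36*exp(2*x) + 87*exp(x) + 14)*exp(x)/(exp(9*x) - 6*exp(8*x) + 9*exp(7*x) + 10*exp(6*x) - 33*exp(5*x) + 6*exp(4*x) + 35*exp(3*x) - 18*exp(2*x) - 12*exp(x) + 8)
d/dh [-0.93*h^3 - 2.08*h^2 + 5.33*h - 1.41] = -2.79*h^2 - 4.16*h + 5.33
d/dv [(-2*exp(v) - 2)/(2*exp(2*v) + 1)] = 2*(4*(exp(v) + 1)*exp(v) - 2*exp(2*v) - 1)*exp(v)/(2*exp(2*v) + 1)^2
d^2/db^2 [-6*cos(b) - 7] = 6*cos(b)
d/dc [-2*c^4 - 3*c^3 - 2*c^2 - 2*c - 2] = -8*c^3 - 9*c^2 - 4*c - 2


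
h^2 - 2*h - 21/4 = (h - 7/2)*(h + 3/2)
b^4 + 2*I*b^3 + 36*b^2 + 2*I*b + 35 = (b - 5*I)*(b + 7*I)*(-I*b + 1)*(I*b + 1)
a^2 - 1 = (a - 1)*(a + 1)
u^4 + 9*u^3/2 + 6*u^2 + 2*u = u*(u + 1/2)*(u + 2)^2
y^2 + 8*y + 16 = (y + 4)^2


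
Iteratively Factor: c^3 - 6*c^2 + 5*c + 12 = (c - 4)*(c^2 - 2*c - 3) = (c - 4)*(c - 3)*(c + 1)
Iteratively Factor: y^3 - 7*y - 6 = (y + 2)*(y^2 - 2*y - 3) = (y - 3)*(y + 2)*(y + 1)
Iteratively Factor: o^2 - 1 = (o + 1)*(o - 1)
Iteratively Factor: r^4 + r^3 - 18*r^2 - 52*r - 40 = (r + 2)*(r^3 - r^2 - 16*r - 20) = (r + 2)^2*(r^2 - 3*r - 10) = (r + 2)^3*(r - 5)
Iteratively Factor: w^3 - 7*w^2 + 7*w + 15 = (w - 3)*(w^2 - 4*w - 5) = (w - 3)*(w + 1)*(w - 5)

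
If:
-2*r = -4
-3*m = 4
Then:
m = -4/3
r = 2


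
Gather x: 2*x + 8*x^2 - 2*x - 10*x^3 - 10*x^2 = -10*x^3 - 2*x^2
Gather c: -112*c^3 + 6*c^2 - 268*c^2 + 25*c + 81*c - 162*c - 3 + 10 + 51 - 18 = -112*c^3 - 262*c^2 - 56*c + 40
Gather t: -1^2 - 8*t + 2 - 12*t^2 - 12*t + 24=-12*t^2 - 20*t + 25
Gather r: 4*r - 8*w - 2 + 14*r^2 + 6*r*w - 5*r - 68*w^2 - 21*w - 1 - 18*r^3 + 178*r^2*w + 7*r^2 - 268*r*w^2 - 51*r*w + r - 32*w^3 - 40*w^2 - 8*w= -18*r^3 + r^2*(178*w + 21) + r*(-268*w^2 - 45*w) - 32*w^3 - 108*w^2 - 37*w - 3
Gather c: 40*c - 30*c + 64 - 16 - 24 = 10*c + 24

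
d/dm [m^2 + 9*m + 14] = 2*m + 9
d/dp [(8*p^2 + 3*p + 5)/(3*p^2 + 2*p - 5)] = (7*p^2 - 110*p - 25)/(9*p^4 + 12*p^3 - 26*p^2 - 20*p + 25)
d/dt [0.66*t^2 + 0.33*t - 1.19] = 1.32*t + 0.33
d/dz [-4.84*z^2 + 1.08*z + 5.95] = 1.08 - 9.68*z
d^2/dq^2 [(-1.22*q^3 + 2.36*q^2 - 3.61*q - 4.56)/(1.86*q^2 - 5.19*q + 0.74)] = (2.8421709430404e-14*q^4 - 41.779932*q^3 - 86.0312880000001*q^2 + 289.921416*q - 258.248924)/(6.434856*q^6 - 53.865972*q^5 + 157.98375*q^4 - 182.659455*q^3 + 62.85375*q^2 - 8.526132*q + 0.405224)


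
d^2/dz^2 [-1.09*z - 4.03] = 0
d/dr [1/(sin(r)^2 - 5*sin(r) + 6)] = (5 - 2*sin(r))*cos(r)/(sin(r)^2 - 5*sin(r) + 6)^2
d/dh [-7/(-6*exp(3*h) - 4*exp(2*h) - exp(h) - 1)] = (-126*exp(2*h) - 56*exp(h) - 7)*exp(h)/(6*exp(3*h) + 4*exp(2*h) + exp(h) + 1)^2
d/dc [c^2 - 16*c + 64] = 2*c - 16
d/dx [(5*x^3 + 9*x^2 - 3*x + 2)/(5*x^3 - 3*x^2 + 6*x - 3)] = 3*(-20*x^4 + 30*x^3 - 10*x^2 - 14*x - 1)/(25*x^6 - 30*x^5 + 69*x^4 - 66*x^3 + 54*x^2 - 36*x + 9)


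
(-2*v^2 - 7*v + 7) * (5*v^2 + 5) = -10*v^4 - 35*v^3 + 25*v^2 - 35*v + 35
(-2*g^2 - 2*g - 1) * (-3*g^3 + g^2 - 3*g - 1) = 6*g^5 + 4*g^4 + 7*g^3 + 7*g^2 + 5*g + 1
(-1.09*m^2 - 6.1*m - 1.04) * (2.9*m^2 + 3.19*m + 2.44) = -3.161*m^4 - 21.1671*m^3 - 25.1346*m^2 - 18.2016*m - 2.5376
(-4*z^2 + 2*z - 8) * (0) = 0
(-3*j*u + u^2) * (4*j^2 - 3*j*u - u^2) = -12*j^3*u + 13*j^2*u^2 - u^4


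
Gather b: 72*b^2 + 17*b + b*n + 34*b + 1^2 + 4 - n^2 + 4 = 72*b^2 + b*(n + 51) - n^2 + 9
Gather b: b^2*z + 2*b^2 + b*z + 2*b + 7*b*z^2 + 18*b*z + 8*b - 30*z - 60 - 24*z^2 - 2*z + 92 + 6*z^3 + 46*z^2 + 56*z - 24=b^2*(z + 2) + b*(7*z^2 + 19*z + 10) + 6*z^3 + 22*z^2 + 24*z + 8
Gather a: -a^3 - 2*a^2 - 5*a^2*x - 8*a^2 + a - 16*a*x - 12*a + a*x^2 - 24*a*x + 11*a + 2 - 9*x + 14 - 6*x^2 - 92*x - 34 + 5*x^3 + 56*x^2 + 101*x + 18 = -a^3 + a^2*(-5*x - 10) + a*(x^2 - 40*x) + 5*x^3 + 50*x^2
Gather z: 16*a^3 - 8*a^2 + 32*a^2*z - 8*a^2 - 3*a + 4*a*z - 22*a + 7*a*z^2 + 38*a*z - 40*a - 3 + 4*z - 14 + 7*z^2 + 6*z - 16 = 16*a^3 - 16*a^2 - 65*a + z^2*(7*a + 7) + z*(32*a^2 + 42*a + 10) - 33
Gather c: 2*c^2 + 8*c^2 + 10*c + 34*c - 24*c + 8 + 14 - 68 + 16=10*c^2 + 20*c - 30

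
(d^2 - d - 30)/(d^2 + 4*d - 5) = (d - 6)/(d - 1)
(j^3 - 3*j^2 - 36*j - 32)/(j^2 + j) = j - 4 - 32/j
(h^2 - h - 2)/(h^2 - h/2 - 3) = 2*(h + 1)/(2*h + 3)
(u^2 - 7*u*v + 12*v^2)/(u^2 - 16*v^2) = (u - 3*v)/(u + 4*v)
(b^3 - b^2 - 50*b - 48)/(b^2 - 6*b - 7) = (b^2 - 2*b - 48)/(b - 7)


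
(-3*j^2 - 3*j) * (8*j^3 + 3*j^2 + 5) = -24*j^5 - 33*j^4 - 9*j^3 - 15*j^2 - 15*j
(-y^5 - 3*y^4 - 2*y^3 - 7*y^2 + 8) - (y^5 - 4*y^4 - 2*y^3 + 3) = -2*y^5 + y^4 - 7*y^2 + 5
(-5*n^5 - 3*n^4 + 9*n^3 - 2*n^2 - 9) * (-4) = 20*n^5 + 12*n^4 - 36*n^3 + 8*n^2 + 36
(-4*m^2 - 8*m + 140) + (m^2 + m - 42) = -3*m^2 - 7*m + 98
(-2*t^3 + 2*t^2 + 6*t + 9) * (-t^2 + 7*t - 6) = 2*t^5 - 16*t^4 + 20*t^3 + 21*t^2 + 27*t - 54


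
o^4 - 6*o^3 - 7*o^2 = o^2*(o - 7)*(o + 1)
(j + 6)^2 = j^2 + 12*j + 36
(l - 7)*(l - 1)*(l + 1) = l^3 - 7*l^2 - l + 7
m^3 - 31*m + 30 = (m - 5)*(m - 1)*(m + 6)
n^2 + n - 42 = (n - 6)*(n + 7)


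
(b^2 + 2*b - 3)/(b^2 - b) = (b + 3)/b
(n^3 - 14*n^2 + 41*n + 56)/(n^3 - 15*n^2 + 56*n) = (n + 1)/n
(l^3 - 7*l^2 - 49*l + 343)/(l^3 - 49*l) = (l - 7)/l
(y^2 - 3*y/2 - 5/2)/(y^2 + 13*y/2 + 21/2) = (2*y^2 - 3*y - 5)/(2*y^2 + 13*y + 21)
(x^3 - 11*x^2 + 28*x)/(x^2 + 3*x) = (x^2 - 11*x + 28)/(x + 3)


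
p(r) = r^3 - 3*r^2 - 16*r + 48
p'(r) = 3*r^2 - 6*r - 16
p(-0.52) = 55.37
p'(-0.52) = -12.07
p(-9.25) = -852.14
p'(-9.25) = 296.19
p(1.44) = 21.73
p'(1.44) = -18.42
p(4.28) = 2.97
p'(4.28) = 13.28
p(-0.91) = 59.32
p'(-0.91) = -8.06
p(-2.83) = 46.59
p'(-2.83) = 25.01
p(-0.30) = 52.50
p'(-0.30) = -13.93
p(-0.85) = 58.82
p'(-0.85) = -8.73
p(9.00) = 390.00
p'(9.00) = 173.00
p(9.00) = 390.00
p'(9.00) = 173.00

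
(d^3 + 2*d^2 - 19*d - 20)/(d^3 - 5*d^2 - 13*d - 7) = (d^2 + d - 20)/(d^2 - 6*d - 7)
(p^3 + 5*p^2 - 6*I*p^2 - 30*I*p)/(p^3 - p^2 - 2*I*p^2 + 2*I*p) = (p^2 + 5*p - 6*I*p - 30*I)/(p^2 - p - 2*I*p + 2*I)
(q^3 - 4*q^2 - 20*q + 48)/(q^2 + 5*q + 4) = (q^2 - 8*q + 12)/(q + 1)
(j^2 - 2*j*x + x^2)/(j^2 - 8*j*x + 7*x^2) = (-j + x)/(-j + 7*x)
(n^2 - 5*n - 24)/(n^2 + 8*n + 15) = (n - 8)/(n + 5)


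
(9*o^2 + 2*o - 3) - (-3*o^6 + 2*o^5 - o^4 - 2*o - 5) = 3*o^6 - 2*o^5 + o^4 + 9*o^2 + 4*o + 2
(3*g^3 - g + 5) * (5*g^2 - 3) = 15*g^5 - 14*g^3 + 25*g^2 + 3*g - 15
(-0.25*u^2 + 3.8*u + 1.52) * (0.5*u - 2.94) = -0.125*u^3 + 2.635*u^2 - 10.412*u - 4.4688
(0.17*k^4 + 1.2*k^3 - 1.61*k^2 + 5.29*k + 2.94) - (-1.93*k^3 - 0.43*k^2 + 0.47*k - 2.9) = 0.17*k^4 + 3.13*k^3 - 1.18*k^2 + 4.82*k + 5.84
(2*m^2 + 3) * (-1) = -2*m^2 - 3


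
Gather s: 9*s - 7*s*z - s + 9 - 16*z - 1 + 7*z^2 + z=s*(8 - 7*z) + 7*z^2 - 15*z + 8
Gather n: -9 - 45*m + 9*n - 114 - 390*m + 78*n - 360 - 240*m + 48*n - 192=-675*m + 135*n - 675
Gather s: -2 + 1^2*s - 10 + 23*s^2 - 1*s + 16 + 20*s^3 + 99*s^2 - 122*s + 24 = 20*s^3 + 122*s^2 - 122*s + 28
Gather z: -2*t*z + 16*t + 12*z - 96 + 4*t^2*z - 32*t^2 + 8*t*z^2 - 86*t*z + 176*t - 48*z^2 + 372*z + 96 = -32*t^2 + 192*t + z^2*(8*t - 48) + z*(4*t^2 - 88*t + 384)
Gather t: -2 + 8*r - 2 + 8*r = 16*r - 4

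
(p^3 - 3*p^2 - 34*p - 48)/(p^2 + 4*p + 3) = (p^2 - 6*p - 16)/(p + 1)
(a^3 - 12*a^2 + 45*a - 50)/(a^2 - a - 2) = (a^2 - 10*a + 25)/(a + 1)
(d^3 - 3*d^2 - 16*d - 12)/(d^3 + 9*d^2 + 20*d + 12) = (d - 6)/(d + 6)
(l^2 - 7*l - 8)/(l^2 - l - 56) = (l + 1)/(l + 7)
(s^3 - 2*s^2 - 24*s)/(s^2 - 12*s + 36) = s*(s + 4)/(s - 6)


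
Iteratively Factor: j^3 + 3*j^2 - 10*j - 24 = (j + 2)*(j^2 + j - 12) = (j + 2)*(j + 4)*(j - 3)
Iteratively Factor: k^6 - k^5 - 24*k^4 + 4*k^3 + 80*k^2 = (k)*(k^5 - k^4 - 24*k^3 + 4*k^2 + 80*k) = k*(k - 2)*(k^4 + k^3 - 22*k^2 - 40*k) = k*(k - 2)*(k + 2)*(k^3 - k^2 - 20*k) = k*(k - 2)*(k + 2)*(k + 4)*(k^2 - 5*k) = k*(k - 5)*(k - 2)*(k + 2)*(k + 4)*(k)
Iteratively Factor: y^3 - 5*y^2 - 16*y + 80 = (y - 5)*(y^2 - 16) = (y - 5)*(y + 4)*(y - 4)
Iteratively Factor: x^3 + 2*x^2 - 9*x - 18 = (x + 3)*(x^2 - x - 6) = (x + 2)*(x + 3)*(x - 3)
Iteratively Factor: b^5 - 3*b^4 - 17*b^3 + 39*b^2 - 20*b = (b - 1)*(b^4 - 2*b^3 - 19*b^2 + 20*b) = (b - 1)*(b + 4)*(b^3 - 6*b^2 + 5*b) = (b - 5)*(b - 1)*(b + 4)*(b^2 - b) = (b - 5)*(b - 1)^2*(b + 4)*(b)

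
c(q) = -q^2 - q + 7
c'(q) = -2*q - 1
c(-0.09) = 7.08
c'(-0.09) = -0.82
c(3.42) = -8.12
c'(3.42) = -7.84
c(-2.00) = 5.00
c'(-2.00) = 3.00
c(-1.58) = 6.08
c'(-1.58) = 2.16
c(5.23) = -25.58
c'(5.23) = -11.46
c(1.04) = 4.88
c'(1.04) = -3.08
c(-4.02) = -5.14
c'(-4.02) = 7.04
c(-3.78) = -3.51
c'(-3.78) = 6.56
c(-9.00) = -65.00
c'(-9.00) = 17.00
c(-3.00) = 1.00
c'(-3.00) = 5.00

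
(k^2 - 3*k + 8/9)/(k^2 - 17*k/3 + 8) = (k - 1/3)/(k - 3)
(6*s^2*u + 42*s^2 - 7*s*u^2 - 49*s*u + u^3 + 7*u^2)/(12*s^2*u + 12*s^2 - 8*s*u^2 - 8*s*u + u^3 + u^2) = (s*u + 7*s - u^2 - 7*u)/(2*s*u + 2*s - u^2 - u)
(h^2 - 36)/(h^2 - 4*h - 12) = (h + 6)/(h + 2)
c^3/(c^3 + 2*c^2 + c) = c^2/(c^2 + 2*c + 1)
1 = 1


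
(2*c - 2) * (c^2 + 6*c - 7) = 2*c^3 + 10*c^2 - 26*c + 14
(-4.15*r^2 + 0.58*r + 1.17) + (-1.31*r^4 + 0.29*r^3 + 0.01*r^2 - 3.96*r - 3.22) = -1.31*r^4 + 0.29*r^3 - 4.14*r^2 - 3.38*r - 2.05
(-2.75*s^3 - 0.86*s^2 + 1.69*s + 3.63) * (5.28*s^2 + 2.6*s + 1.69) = -14.52*s^5 - 11.6908*s^4 + 2.0397*s^3 + 22.107*s^2 + 12.2941*s + 6.1347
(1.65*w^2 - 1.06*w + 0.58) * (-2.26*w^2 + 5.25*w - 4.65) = -3.729*w^4 + 11.0581*w^3 - 14.5483*w^2 + 7.974*w - 2.697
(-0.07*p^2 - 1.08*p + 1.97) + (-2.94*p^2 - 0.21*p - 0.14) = -3.01*p^2 - 1.29*p + 1.83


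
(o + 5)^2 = o^2 + 10*o + 25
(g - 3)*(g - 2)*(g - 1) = g^3 - 6*g^2 + 11*g - 6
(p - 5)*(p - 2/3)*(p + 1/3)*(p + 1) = p^4 - 13*p^3/3 - 35*p^2/9 + 23*p/9 + 10/9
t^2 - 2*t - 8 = (t - 4)*(t + 2)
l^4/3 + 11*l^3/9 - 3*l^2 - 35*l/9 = l*(l/3 + 1/3)*(l - 7/3)*(l + 5)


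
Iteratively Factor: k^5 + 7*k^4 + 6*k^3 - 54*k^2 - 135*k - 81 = (k + 3)*(k^4 + 4*k^3 - 6*k^2 - 36*k - 27) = (k + 3)^2*(k^3 + k^2 - 9*k - 9) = (k - 3)*(k + 3)^2*(k^2 + 4*k + 3) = (k - 3)*(k + 1)*(k + 3)^2*(k + 3)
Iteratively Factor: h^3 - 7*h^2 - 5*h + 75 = (h - 5)*(h^2 - 2*h - 15) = (h - 5)^2*(h + 3)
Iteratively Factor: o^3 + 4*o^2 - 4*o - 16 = (o + 4)*(o^2 - 4) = (o + 2)*(o + 4)*(o - 2)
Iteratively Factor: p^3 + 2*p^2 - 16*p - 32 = (p - 4)*(p^2 + 6*p + 8) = (p - 4)*(p + 2)*(p + 4)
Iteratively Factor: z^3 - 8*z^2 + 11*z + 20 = (z - 4)*(z^2 - 4*z - 5) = (z - 4)*(z + 1)*(z - 5)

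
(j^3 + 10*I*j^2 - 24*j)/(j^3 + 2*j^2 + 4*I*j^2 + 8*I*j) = (j + 6*I)/(j + 2)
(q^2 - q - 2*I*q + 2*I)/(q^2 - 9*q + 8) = (q - 2*I)/(q - 8)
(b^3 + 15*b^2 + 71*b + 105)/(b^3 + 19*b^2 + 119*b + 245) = (b + 3)/(b + 7)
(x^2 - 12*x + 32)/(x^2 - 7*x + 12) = (x - 8)/(x - 3)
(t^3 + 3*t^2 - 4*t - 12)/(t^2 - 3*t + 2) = (t^2 + 5*t + 6)/(t - 1)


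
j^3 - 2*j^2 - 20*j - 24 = (j - 6)*(j + 2)^2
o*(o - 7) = o^2 - 7*o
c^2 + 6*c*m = c*(c + 6*m)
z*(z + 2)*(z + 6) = z^3 + 8*z^2 + 12*z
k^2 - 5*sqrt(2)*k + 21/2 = (k - 7*sqrt(2)/2)*(k - 3*sqrt(2)/2)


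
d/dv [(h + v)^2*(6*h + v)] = (h + v)*(13*h + 3*v)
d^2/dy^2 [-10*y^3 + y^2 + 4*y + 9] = 2 - 60*y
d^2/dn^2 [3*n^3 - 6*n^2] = 18*n - 12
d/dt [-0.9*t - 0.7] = -0.900000000000000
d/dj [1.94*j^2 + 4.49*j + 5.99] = 3.88*j + 4.49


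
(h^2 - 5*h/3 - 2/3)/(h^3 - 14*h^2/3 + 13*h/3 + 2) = 1/(h - 3)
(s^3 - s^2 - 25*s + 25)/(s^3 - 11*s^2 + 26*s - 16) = (s^2 - 25)/(s^2 - 10*s + 16)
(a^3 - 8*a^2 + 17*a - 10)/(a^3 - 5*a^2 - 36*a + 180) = (a^2 - 3*a + 2)/(a^2 - 36)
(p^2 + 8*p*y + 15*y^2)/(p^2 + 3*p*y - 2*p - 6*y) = (p + 5*y)/(p - 2)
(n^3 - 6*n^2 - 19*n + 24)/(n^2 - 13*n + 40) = (n^2 + 2*n - 3)/(n - 5)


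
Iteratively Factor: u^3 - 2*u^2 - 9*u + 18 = (u - 2)*(u^2 - 9) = (u - 2)*(u + 3)*(u - 3)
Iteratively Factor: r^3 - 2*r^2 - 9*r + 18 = (r - 2)*(r^2 - 9) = (r - 3)*(r - 2)*(r + 3)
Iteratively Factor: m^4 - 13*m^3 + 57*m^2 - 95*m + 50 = (m - 5)*(m^3 - 8*m^2 + 17*m - 10) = (m - 5)*(m - 1)*(m^2 - 7*m + 10) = (m - 5)^2*(m - 1)*(m - 2)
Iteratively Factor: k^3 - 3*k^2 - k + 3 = (k - 3)*(k^2 - 1) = (k - 3)*(k + 1)*(k - 1)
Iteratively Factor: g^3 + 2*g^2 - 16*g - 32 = (g + 4)*(g^2 - 2*g - 8) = (g - 4)*(g + 4)*(g + 2)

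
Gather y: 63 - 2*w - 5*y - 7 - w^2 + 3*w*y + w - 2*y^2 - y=-w^2 - w - 2*y^2 + y*(3*w - 6) + 56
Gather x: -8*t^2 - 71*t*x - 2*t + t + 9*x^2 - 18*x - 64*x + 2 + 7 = -8*t^2 - t + 9*x^2 + x*(-71*t - 82) + 9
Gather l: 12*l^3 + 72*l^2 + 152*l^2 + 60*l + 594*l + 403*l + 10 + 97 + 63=12*l^3 + 224*l^2 + 1057*l + 170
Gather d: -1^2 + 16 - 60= -45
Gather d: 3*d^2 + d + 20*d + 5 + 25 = 3*d^2 + 21*d + 30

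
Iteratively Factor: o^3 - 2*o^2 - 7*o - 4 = (o + 1)*(o^2 - 3*o - 4) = (o - 4)*(o + 1)*(o + 1)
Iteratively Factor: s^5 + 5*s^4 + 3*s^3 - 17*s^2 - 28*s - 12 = (s - 2)*(s^4 + 7*s^3 + 17*s^2 + 17*s + 6) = (s - 2)*(s + 2)*(s^3 + 5*s^2 + 7*s + 3) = (s - 2)*(s + 1)*(s + 2)*(s^2 + 4*s + 3) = (s - 2)*(s + 1)*(s + 2)*(s + 3)*(s + 1)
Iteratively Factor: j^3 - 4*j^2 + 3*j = (j - 3)*(j^2 - j) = j*(j - 3)*(j - 1)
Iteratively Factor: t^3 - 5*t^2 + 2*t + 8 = (t - 2)*(t^2 - 3*t - 4) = (t - 4)*(t - 2)*(t + 1)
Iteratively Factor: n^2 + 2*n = (n)*(n + 2)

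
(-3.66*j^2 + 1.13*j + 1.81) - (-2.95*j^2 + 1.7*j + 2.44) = -0.71*j^2 - 0.57*j - 0.63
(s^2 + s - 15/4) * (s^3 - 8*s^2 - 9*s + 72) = s^5 - 7*s^4 - 83*s^3/4 + 93*s^2 + 423*s/4 - 270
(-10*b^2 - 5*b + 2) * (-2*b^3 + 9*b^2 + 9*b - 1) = 20*b^5 - 80*b^4 - 139*b^3 - 17*b^2 + 23*b - 2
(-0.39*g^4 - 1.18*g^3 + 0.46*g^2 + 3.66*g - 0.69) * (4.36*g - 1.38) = -1.7004*g^5 - 4.6066*g^4 + 3.634*g^3 + 15.3228*g^2 - 8.0592*g + 0.9522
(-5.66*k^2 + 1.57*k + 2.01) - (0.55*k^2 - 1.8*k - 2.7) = -6.21*k^2 + 3.37*k + 4.71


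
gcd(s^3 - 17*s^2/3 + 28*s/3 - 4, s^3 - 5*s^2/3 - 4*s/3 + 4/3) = s^2 - 8*s/3 + 4/3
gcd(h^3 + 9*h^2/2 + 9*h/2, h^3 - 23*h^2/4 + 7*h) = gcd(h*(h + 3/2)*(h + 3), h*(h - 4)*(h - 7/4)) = h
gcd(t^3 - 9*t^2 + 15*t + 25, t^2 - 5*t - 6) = t + 1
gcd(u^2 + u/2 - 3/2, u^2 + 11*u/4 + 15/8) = u + 3/2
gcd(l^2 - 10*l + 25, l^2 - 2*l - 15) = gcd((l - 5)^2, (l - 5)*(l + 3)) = l - 5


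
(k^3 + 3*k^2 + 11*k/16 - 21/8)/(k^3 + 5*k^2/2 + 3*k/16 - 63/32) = 2*(k + 2)/(2*k + 3)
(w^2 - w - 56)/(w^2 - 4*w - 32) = (w + 7)/(w + 4)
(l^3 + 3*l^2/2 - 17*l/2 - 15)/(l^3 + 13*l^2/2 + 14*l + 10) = (l - 3)/(l + 2)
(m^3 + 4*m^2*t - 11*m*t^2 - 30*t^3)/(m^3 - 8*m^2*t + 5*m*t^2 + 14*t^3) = (m^3 + 4*m^2*t - 11*m*t^2 - 30*t^3)/(m^3 - 8*m^2*t + 5*m*t^2 + 14*t^3)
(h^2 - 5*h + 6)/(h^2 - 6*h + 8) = (h - 3)/(h - 4)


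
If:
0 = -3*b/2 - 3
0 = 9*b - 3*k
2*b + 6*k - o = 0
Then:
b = -2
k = -6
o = -40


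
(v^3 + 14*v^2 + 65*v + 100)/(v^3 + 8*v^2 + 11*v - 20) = (v + 5)/(v - 1)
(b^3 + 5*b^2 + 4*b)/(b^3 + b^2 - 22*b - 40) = b*(b + 1)/(b^2 - 3*b - 10)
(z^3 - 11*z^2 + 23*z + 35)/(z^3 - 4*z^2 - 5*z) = (z - 7)/z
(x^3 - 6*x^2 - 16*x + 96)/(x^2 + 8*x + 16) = (x^2 - 10*x + 24)/(x + 4)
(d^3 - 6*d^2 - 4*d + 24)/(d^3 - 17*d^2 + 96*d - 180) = (d^2 - 4)/(d^2 - 11*d + 30)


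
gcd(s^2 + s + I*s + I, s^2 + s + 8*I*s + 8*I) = s + 1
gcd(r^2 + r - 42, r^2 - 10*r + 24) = r - 6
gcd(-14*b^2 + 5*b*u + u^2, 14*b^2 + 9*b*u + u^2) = 7*b + u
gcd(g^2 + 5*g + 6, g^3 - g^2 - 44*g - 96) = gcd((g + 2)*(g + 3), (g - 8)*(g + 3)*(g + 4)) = g + 3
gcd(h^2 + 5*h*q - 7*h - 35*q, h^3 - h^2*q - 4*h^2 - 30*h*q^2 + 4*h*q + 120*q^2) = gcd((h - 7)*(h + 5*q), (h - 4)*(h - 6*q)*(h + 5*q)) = h + 5*q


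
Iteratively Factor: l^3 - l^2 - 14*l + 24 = (l - 3)*(l^2 + 2*l - 8) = (l - 3)*(l - 2)*(l + 4)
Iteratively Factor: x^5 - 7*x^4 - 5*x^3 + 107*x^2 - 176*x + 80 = (x - 4)*(x^4 - 3*x^3 - 17*x^2 + 39*x - 20) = (x - 5)*(x - 4)*(x^3 + 2*x^2 - 7*x + 4) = (x - 5)*(x - 4)*(x - 1)*(x^2 + 3*x - 4) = (x - 5)*(x - 4)*(x - 1)^2*(x + 4)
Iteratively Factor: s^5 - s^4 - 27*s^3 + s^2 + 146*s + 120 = (s + 2)*(s^4 - 3*s^3 - 21*s^2 + 43*s + 60) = (s - 3)*(s + 2)*(s^3 - 21*s - 20) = (s - 3)*(s + 2)*(s + 4)*(s^2 - 4*s - 5) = (s - 5)*(s - 3)*(s + 2)*(s + 4)*(s + 1)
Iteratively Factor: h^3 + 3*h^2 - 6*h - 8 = (h - 2)*(h^2 + 5*h + 4) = (h - 2)*(h + 4)*(h + 1)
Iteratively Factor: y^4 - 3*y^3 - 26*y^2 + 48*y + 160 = (y - 5)*(y^3 + 2*y^2 - 16*y - 32) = (y - 5)*(y + 4)*(y^2 - 2*y - 8) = (y - 5)*(y - 4)*(y + 4)*(y + 2)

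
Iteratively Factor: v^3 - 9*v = (v)*(v^2 - 9) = v*(v + 3)*(v - 3)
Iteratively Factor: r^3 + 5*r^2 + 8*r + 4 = (r + 2)*(r^2 + 3*r + 2) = (r + 1)*(r + 2)*(r + 2)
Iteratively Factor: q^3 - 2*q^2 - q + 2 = (q + 1)*(q^2 - 3*q + 2) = (q - 2)*(q + 1)*(q - 1)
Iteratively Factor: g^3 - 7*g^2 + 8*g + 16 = (g + 1)*(g^2 - 8*g + 16) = (g - 4)*(g + 1)*(g - 4)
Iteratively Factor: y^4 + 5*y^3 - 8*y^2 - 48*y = (y + 4)*(y^3 + y^2 - 12*y) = (y + 4)^2*(y^2 - 3*y) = (y - 3)*(y + 4)^2*(y)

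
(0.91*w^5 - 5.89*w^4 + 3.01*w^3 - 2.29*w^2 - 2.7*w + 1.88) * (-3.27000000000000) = -2.9757*w^5 + 19.2603*w^4 - 9.8427*w^3 + 7.4883*w^2 + 8.829*w - 6.1476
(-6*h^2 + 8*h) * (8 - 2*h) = 12*h^3 - 64*h^2 + 64*h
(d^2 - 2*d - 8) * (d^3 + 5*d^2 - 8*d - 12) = d^5 + 3*d^4 - 26*d^3 - 36*d^2 + 88*d + 96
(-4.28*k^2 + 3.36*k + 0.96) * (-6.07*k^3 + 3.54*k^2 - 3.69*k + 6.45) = 25.9796*k^5 - 35.5464*k^4 + 21.8604*k^3 - 36.606*k^2 + 18.1296*k + 6.192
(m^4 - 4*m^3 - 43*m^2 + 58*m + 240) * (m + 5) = m^5 + m^4 - 63*m^3 - 157*m^2 + 530*m + 1200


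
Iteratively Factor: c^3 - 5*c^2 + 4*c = (c)*(c^2 - 5*c + 4) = c*(c - 4)*(c - 1)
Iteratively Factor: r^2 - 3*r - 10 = (r - 5)*(r + 2)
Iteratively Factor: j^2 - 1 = (j - 1)*(j + 1)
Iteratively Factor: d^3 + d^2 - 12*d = (d - 3)*(d^2 + 4*d) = d*(d - 3)*(d + 4)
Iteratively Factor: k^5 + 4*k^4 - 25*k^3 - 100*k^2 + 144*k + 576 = (k - 4)*(k^4 + 8*k^3 + 7*k^2 - 72*k - 144) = (k - 4)*(k + 3)*(k^3 + 5*k^2 - 8*k - 48) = (k - 4)*(k + 3)*(k + 4)*(k^2 + k - 12) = (k - 4)*(k + 3)*(k + 4)^2*(k - 3)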